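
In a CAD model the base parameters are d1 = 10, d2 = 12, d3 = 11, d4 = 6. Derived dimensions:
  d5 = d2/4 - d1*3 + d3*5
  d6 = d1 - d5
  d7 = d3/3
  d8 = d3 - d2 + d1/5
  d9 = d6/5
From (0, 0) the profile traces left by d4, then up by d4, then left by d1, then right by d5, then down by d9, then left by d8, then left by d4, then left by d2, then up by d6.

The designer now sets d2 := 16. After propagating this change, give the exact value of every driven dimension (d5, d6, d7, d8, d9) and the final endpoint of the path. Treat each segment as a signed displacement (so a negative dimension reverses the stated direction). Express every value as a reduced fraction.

d5 = 29
d6 = -19
d7 = 11/3
d8 = -3
d9 = -19/5
endpoint = (-6, -46/5)

Apply edit: d2 := 16
  d5 = d2/4 - d1*3 + d3*5 = 29
  d6 = d1 - d5 = -19
  d7 = d3/3 = 11/3
  d8 = d3 - d2 + d1/5 = -3
  d9 = d6/5 = -19/5
Walk from origin (0, 0):
  seg 1: left by d4 = 6 → (-6, 0)
  seg 2: up by d4 = 6 → (-6, 6)
  seg 3: left by d1 = 10 → (-16, 6)
  seg 4: right by d5 = 29 → (13, 6)
  seg 5: down by d9 = -19/5 → (13, 49/5)
  seg 6: left by d8 = -3 → (16, 49/5)
  seg 7: left by d4 = 6 → (10, 49/5)
  seg 8: left by d2 = 16 → (-6, 49/5)
  seg 9: up by d6 = -19 → (-6, -46/5)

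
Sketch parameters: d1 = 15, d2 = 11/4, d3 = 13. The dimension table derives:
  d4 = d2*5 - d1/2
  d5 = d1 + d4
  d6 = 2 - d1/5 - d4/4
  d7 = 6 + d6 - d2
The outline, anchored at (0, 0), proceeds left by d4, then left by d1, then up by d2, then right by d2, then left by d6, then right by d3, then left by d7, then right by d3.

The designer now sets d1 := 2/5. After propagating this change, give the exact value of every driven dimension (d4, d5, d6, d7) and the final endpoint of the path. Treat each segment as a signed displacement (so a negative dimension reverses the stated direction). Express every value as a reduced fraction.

Apply edit: d1 := 2/5
  d4 = d2*5 - d1/2 = 271/20
  d5 = d1 + d4 = 279/20
  d6 = 2 - d1/5 - d4/4 = -587/400
  d7 = 6 + d6 - d2 = 713/400
Walk from origin (0, 0):
  seg 1: left by d4 = 271/20 → (-271/20, 0)
  seg 2: left by d1 = 2/5 → (-279/20, 0)
  seg 3: up by d2 = 11/4 → (-279/20, 11/4)
  seg 4: right by d2 = 11/4 → (-56/5, 11/4)
  seg 5: left by d6 = -587/400 → (-3893/400, 11/4)
  seg 6: right by d3 = 13 → (1307/400, 11/4)
  seg 7: left by d7 = 713/400 → (297/200, 11/4)
  seg 8: right by d3 = 13 → (2897/200, 11/4)

d4 = 271/20
d5 = 279/20
d6 = -587/400
d7 = 713/400
endpoint = (2897/200, 11/4)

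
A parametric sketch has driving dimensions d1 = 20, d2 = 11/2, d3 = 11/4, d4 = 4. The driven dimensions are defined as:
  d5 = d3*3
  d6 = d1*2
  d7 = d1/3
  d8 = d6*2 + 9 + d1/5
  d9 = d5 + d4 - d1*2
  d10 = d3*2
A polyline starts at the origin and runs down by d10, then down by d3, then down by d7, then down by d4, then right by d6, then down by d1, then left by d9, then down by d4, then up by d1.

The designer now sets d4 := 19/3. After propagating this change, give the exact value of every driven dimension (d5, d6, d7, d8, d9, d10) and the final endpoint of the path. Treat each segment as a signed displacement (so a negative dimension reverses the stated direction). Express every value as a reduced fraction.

d5 = 33/4
d6 = 40
d7 = 20/3
d8 = 93
d9 = -305/12
d10 = 11/2
endpoint = (785/12, -331/12)

Apply edit: d4 := 19/3
  d5 = d3*3 = 33/4
  d6 = d1*2 = 40
  d7 = d1/3 = 20/3
  d8 = d6*2 + 9 + d1/5 = 93
  d9 = d5 + d4 - d1*2 = -305/12
  d10 = d3*2 = 11/2
Walk from origin (0, 0):
  seg 1: down by d10 = 11/2 → (0, -11/2)
  seg 2: down by d3 = 11/4 → (0, -33/4)
  seg 3: down by d7 = 20/3 → (0, -179/12)
  seg 4: down by d4 = 19/3 → (0, -85/4)
  seg 5: right by d6 = 40 → (40, -85/4)
  seg 6: down by d1 = 20 → (40, -165/4)
  seg 7: left by d9 = -305/12 → (785/12, -165/4)
  seg 8: down by d4 = 19/3 → (785/12, -571/12)
  seg 9: up by d1 = 20 → (785/12, -331/12)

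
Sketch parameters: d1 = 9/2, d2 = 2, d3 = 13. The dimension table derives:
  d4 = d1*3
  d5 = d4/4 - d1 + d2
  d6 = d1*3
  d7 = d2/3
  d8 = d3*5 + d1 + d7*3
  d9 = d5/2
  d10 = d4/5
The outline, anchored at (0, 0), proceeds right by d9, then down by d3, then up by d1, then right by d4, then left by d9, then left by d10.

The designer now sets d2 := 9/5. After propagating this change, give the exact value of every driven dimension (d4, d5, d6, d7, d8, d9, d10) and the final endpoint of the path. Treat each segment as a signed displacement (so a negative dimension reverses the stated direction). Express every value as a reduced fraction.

Apply edit: d2 := 9/5
  d4 = d1*3 = 27/2
  d5 = d4/4 - d1 + d2 = 27/40
  d6 = d1*3 = 27/2
  d7 = d2/3 = 3/5
  d8 = d3*5 + d1 + d7*3 = 713/10
  d9 = d5/2 = 27/80
  d10 = d4/5 = 27/10
Walk from origin (0, 0):
  seg 1: right by d9 = 27/80 → (27/80, 0)
  seg 2: down by d3 = 13 → (27/80, -13)
  seg 3: up by d1 = 9/2 → (27/80, -17/2)
  seg 4: right by d4 = 27/2 → (1107/80, -17/2)
  seg 5: left by d9 = 27/80 → (27/2, -17/2)
  seg 6: left by d10 = 27/10 → (54/5, -17/2)

d4 = 27/2
d5 = 27/40
d6 = 27/2
d7 = 3/5
d8 = 713/10
d9 = 27/80
d10 = 27/10
endpoint = (54/5, -17/2)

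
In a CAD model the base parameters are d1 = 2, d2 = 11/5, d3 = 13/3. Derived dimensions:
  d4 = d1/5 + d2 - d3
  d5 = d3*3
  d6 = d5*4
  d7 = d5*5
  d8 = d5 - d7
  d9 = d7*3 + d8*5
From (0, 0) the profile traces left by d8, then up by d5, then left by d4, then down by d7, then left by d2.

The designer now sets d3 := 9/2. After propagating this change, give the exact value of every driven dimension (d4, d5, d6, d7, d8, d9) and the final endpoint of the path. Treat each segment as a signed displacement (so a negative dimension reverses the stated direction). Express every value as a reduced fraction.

Apply edit: d3 := 9/2
  d4 = d1/5 + d2 - d3 = -19/10
  d5 = d3*3 = 27/2
  d6 = d5*4 = 54
  d7 = d5*5 = 135/2
  d8 = d5 - d7 = -54
  d9 = d7*3 + d8*5 = -135/2
Walk from origin (0, 0):
  seg 1: left by d8 = -54 → (54, 0)
  seg 2: up by d5 = 27/2 → (54, 27/2)
  seg 3: left by d4 = -19/10 → (559/10, 27/2)
  seg 4: down by d7 = 135/2 → (559/10, -54)
  seg 5: left by d2 = 11/5 → (537/10, -54)

d4 = -19/10
d5 = 27/2
d6 = 54
d7 = 135/2
d8 = -54
d9 = -135/2
endpoint = (537/10, -54)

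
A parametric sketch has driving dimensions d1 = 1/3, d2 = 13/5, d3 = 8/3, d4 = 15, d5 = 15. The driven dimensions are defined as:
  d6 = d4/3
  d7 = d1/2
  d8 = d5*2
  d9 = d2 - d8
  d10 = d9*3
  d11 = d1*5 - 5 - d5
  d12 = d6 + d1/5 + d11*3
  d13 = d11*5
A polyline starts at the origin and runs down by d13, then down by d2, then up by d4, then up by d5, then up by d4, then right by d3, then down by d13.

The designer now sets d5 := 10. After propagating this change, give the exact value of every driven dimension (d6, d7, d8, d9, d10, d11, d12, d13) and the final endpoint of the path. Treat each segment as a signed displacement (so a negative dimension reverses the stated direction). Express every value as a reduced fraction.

d6 = 5
d7 = 1/6
d8 = 20
d9 = -87/5
d10 = -261/5
d11 = -40/3
d12 = -524/15
d13 = -200/3
endpoint = (8/3, 2561/15)

Apply edit: d5 := 10
  d6 = d4/3 = 5
  d7 = d1/2 = 1/6
  d8 = d5*2 = 20
  d9 = d2 - d8 = -87/5
  d10 = d9*3 = -261/5
  d11 = d1*5 - 5 - d5 = -40/3
  d12 = d6 + d1/5 + d11*3 = -524/15
  d13 = d11*5 = -200/3
Walk from origin (0, 0):
  seg 1: down by d13 = -200/3 → (0, 200/3)
  seg 2: down by d2 = 13/5 → (0, 961/15)
  seg 3: up by d4 = 15 → (0, 1186/15)
  seg 4: up by d5 = 10 → (0, 1336/15)
  seg 5: up by d4 = 15 → (0, 1561/15)
  seg 6: right by d3 = 8/3 → (8/3, 1561/15)
  seg 7: down by d13 = -200/3 → (8/3, 2561/15)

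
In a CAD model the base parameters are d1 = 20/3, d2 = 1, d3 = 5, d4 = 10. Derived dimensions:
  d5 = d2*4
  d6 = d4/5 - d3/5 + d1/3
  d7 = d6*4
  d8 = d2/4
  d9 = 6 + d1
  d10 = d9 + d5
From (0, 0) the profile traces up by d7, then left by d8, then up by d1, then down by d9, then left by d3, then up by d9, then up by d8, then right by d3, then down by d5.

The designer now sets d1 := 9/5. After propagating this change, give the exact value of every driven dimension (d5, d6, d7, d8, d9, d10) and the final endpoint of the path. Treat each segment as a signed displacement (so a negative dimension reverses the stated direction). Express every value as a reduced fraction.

d5 = 4
d6 = 8/5
d7 = 32/5
d8 = 1/4
d9 = 39/5
d10 = 59/5
endpoint = (-1/4, 89/20)

Apply edit: d1 := 9/5
  d5 = d2*4 = 4
  d6 = d4/5 - d3/5 + d1/3 = 8/5
  d7 = d6*4 = 32/5
  d8 = d2/4 = 1/4
  d9 = 6 + d1 = 39/5
  d10 = d9 + d5 = 59/5
Walk from origin (0, 0):
  seg 1: up by d7 = 32/5 → (0, 32/5)
  seg 2: left by d8 = 1/4 → (-1/4, 32/5)
  seg 3: up by d1 = 9/5 → (-1/4, 41/5)
  seg 4: down by d9 = 39/5 → (-1/4, 2/5)
  seg 5: left by d3 = 5 → (-21/4, 2/5)
  seg 6: up by d9 = 39/5 → (-21/4, 41/5)
  seg 7: up by d8 = 1/4 → (-21/4, 169/20)
  seg 8: right by d3 = 5 → (-1/4, 169/20)
  seg 9: down by d5 = 4 → (-1/4, 89/20)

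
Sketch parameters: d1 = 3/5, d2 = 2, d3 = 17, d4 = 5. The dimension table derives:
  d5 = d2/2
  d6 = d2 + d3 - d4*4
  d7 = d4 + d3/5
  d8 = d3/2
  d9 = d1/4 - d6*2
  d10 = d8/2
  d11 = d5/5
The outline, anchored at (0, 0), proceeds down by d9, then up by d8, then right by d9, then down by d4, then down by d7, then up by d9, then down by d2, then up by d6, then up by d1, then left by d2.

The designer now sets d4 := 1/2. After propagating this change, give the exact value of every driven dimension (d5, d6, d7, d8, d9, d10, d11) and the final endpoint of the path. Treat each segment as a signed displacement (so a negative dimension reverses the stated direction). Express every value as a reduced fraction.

d5 = 1
d6 = 17
d7 = 39/10
d8 = 17/2
d9 = -677/20
d10 = 17/4
d11 = 1/5
endpoint = (-717/20, 197/10)

Apply edit: d4 := 1/2
  d5 = d2/2 = 1
  d6 = d2 + d3 - d4*4 = 17
  d7 = d4 + d3/5 = 39/10
  d8 = d3/2 = 17/2
  d9 = d1/4 - d6*2 = -677/20
  d10 = d8/2 = 17/4
  d11 = d5/5 = 1/5
Walk from origin (0, 0):
  seg 1: down by d9 = -677/20 → (0, 677/20)
  seg 2: up by d8 = 17/2 → (0, 847/20)
  seg 3: right by d9 = -677/20 → (-677/20, 847/20)
  seg 4: down by d4 = 1/2 → (-677/20, 837/20)
  seg 5: down by d7 = 39/10 → (-677/20, 759/20)
  seg 6: up by d9 = -677/20 → (-677/20, 41/10)
  seg 7: down by d2 = 2 → (-677/20, 21/10)
  seg 8: up by d6 = 17 → (-677/20, 191/10)
  seg 9: up by d1 = 3/5 → (-677/20, 197/10)
  seg 10: left by d2 = 2 → (-717/20, 197/10)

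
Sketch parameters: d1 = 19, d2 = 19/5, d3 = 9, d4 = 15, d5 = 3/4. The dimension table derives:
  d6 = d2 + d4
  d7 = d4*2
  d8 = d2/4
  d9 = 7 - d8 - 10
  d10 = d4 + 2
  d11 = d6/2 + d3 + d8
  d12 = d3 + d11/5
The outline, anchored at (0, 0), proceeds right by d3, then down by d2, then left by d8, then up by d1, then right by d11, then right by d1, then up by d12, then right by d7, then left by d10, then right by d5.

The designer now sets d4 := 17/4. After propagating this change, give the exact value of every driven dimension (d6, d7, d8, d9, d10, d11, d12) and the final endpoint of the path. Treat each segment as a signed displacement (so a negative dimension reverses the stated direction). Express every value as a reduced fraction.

Apply edit: d4 := 17/4
  d6 = d2 + d4 = 161/20
  d7 = d4*2 = 17/2
  d8 = d2/4 = 19/20
  d9 = 7 - d8 - 10 = -79/20
  d10 = d4 + 2 = 25/4
  d11 = d6/2 + d3 + d8 = 559/40
  d12 = d3 + d11/5 = 2359/200
Walk from origin (0, 0):
  seg 1: right by d3 = 9 → (9, 0)
  seg 2: down by d2 = 19/5 → (9, -19/5)
  seg 3: left by d8 = 19/20 → (161/20, -19/5)
  seg 4: up by d1 = 19 → (161/20, 76/5)
  seg 5: right by d11 = 559/40 → (881/40, 76/5)
  seg 6: right by d1 = 19 → (1641/40, 76/5)
  seg 7: up by d12 = 2359/200 → (1641/40, 5399/200)
  seg 8: right by d7 = 17/2 → (1981/40, 5399/200)
  seg 9: left by d10 = 25/4 → (1731/40, 5399/200)
  seg 10: right by d5 = 3/4 → (1761/40, 5399/200)

d6 = 161/20
d7 = 17/2
d8 = 19/20
d9 = -79/20
d10 = 25/4
d11 = 559/40
d12 = 2359/200
endpoint = (1761/40, 5399/200)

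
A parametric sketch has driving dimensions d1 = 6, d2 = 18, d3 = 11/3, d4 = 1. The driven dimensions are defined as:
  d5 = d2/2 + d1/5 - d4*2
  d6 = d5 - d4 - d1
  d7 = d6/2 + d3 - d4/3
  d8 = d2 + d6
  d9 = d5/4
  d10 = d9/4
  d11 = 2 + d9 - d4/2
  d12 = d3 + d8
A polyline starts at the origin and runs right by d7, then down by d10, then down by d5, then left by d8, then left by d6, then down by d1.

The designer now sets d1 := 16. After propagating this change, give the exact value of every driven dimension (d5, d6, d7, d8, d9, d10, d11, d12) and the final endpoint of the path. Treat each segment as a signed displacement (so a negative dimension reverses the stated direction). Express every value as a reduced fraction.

Apply edit: d1 := 16
  d5 = d2/2 + d1/5 - d4*2 = 51/5
  d6 = d5 - d4 - d1 = -34/5
  d7 = d6/2 + d3 - d4/3 = -1/15
  d8 = d2 + d6 = 56/5
  d9 = d5/4 = 51/20
  d10 = d9/4 = 51/80
  d11 = 2 + d9 - d4/2 = 81/20
  d12 = d3 + d8 = 223/15
Walk from origin (0, 0):
  seg 1: right by d7 = -1/15 → (-1/15, 0)
  seg 2: down by d10 = 51/80 → (-1/15, -51/80)
  seg 3: down by d5 = 51/5 → (-1/15, -867/80)
  seg 4: left by d8 = 56/5 → (-169/15, -867/80)
  seg 5: left by d6 = -34/5 → (-67/15, -867/80)
  seg 6: down by d1 = 16 → (-67/15, -2147/80)

d5 = 51/5
d6 = -34/5
d7 = -1/15
d8 = 56/5
d9 = 51/20
d10 = 51/80
d11 = 81/20
d12 = 223/15
endpoint = (-67/15, -2147/80)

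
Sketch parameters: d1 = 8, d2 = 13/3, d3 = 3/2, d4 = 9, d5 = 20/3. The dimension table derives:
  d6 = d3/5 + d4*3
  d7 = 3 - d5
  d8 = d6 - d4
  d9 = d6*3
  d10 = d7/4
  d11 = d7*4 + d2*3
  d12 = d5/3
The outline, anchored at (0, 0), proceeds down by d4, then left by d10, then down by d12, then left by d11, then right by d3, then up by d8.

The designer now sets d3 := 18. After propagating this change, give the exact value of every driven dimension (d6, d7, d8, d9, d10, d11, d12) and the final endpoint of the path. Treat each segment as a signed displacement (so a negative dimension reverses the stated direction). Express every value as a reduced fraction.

Apply edit: d3 := 18
  d6 = d3/5 + d4*3 = 153/5
  d7 = 3 - d5 = -11/3
  d8 = d6 - d4 = 108/5
  d9 = d6*3 = 459/5
  d10 = d7/4 = -11/12
  d11 = d7*4 + d2*3 = -5/3
  d12 = d5/3 = 20/9
Walk from origin (0, 0):
  seg 1: down by d4 = 9 → (0, -9)
  seg 2: left by d10 = -11/12 → (11/12, -9)
  seg 3: down by d12 = 20/9 → (11/12, -101/9)
  seg 4: left by d11 = -5/3 → (31/12, -101/9)
  seg 5: right by d3 = 18 → (247/12, -101/9)
  seg 6: up by d8 = 108/5 → (247/12, 467/45)

d6 = 153/5
d7 = -11/3
d8 = 108/5
d9 = 459/5
d10 = -11/12
d11 = -5/3
d12 = 20/9
endpoint = (247/12, 467/45)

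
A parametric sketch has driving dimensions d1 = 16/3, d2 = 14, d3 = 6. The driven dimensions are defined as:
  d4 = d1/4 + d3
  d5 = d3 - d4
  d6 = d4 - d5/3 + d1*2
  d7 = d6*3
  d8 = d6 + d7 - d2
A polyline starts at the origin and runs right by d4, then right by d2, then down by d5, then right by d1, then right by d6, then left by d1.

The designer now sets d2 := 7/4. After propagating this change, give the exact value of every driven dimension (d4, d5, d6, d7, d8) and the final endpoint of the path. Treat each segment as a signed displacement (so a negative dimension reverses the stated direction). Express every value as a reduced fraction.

Apply edit: d2 := 7/4
  d4 = d1/4 + d3 = 22/3
  d5 = d3 - d4 = -4/3
  d6 = d4 - d5/3 + d1*2 = 166/9
  d7 = d6*3 = 166/3
  d8 = d6 + d7 - d2 = 2593/36
Walk from origin (0, 0):
  seg 1: right by d4 = 22/3 → (22/3, 0)
  seg 2: right by d2 = 7/4 → (109/12, 0)
  seg 3: down by d5 = -4/3 → (109/12, 4/3)
  seg 4: right by d1 = 16/3 → (173/12, 4/3)
  seg 5: right by d6 = 166/9 → (1183/36, 4/3)
  seg 6: left by d1 = 16/3 → (991/36, 4/3)

d4 = 22/3
d5 = -4/3
d6 = 166/9
d7 = 166/3
d8 = 2593/36
endpoint = (991/36, 4/3)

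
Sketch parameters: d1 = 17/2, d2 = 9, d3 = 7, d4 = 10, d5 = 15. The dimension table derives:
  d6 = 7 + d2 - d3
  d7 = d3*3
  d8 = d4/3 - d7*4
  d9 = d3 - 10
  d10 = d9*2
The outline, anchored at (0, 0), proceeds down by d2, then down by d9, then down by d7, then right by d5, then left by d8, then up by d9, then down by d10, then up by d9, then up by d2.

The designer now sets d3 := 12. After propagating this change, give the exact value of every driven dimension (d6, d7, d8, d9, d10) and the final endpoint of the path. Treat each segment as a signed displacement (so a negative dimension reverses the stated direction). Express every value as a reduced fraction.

d6 = 4
d7 = 36
d8 = -422/3
d9 = 2
d10 = 4
endpoint = (467/3, -38)

Apply edit: d3 := 12
  d6 = 7 + d2 - d3 = 4
  d7 = d3*3 = 36
  d8 = d4/3 - d7*4 = -422/3
  d9 = d3 - 10 = 2
  d10 = d9*2 = 4
Walk from origin (0, 0):
  seg 1: down by d2 = 9 → (0, -9)
  seg 2: down by d9 = 2 → (0, -11)
  seg 3: down by d7 = 36 → (0, -47)
  seg 4: right by d5 = 15 → (15, -47)
  seg 5: left by d8 = -422/3 → (467/3, -47)
  seg 6: up by d9 = 2 → (467/3, -45)
  seg 7: down by d10 = 4 → (467/3, -49)
  seg 8: up by d9 = 2 → (467/3, -47)
  seg 9: up by d2 = 9 → (467/3, -38)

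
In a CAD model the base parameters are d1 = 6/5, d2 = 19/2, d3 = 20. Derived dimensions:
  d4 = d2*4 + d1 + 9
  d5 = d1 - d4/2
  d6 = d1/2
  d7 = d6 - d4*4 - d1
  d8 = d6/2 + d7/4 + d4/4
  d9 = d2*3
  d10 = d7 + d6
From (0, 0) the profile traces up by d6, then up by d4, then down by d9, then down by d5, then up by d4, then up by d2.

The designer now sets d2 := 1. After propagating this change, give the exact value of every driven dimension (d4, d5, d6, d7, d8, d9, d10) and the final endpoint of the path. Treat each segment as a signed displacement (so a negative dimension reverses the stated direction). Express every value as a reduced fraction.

Apply edit: d2 := 1
  d4 = d2*4 + d1 + 9 = 71/5
  d5 = d1 - d4/2 = -59/10
  d6 = d1/2 = 3/5
  d7 = d6 - d4*4 - d1 = -287/5
  d8 = d6/2 + d7/4 + d4/4 = -21/2
  d9 = d2*3 = 3
  d10 = d7 + d6 = -284/5
Walk from origin (0, 0):
  seg 1: up by d6 = 3/5 → (0, 3/5)
  seg 2: up by d4 = 71/5 → (0, 74/5)
  seg 3: down by d9 = 3 → (0, 59/5)
  seg 4: down by d5 = -59/10 → (0, 177/10)
  seg 5: up by d4 = 71/5 → (0, 319/10)
  seg 6: up by d2 = 1 → (0, 329/10)

d4 = 71/5
d5 = -59/10
d6 = 3/5
d7 = -287/5
d8 = -21/2
d9 = 3
d10 = -284/5
endpoint = (0, 329/10)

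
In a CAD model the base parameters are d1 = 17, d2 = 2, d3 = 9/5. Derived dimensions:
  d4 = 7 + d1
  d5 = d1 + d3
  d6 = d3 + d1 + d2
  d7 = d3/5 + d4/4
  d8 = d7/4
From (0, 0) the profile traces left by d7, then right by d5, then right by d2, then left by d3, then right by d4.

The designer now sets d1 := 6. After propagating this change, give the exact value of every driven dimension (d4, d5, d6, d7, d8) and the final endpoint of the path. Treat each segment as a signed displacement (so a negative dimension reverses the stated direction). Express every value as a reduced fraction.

Apply edit: d1 := 6
  d4 = 7 + d1 = 13
  d5 = d1 + d3 = 39/5
  d6 = d3 + d1 + d2 = 49/5
  d7 = d3/5 + d4/4 = 361/100
  d8 = d7/4 = 361/400
Walk from origin (0, 0):
  seg 1: left by d7 = 361/100 → (-361/100, 0)
  seg 2: right by d5 = 39/5 → (419/100, 0)
  seg 3: right by d2 = 2 → (619/100, 0)
  seg 4: left by d3 = 9/5 → (439/100, 0)
  seg 5: right by d4 = 13 → (1739/100, 0)

d4 = 13
d5 = 39/5
d6 = 49/5
d7 = 361/100
d8 = 361/400
endpoint = (1739/100, 0)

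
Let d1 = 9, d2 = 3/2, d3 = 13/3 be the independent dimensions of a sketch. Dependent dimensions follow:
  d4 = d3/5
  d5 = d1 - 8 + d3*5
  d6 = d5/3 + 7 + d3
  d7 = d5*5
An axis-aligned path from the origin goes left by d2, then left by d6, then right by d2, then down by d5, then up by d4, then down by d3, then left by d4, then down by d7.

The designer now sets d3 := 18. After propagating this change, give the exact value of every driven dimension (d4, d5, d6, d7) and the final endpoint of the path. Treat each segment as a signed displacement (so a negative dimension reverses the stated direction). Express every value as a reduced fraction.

Apply edit: d3 := 18
  d4 = d3/5 = 18/5
  d5 = d1 - 8 + d3*5 = 91
  d6 = d5/3 + 7 + d3 = 166/3
  d7 = d5*5 = 455
Walk from origin (0, 0):
  seg 1: left by d2 = 3/2 → (-3/2, 0)
  seg 2: left by d6 = 166/3 → (-341/6, 0)
  seg 3: right by d2 = 3/2 → (-166/3, 0)
  seg 4: down by d5 = 91 → (-166/3, -91)
  seg 5: up by d4 = 18/5 → (-166/3, -437/5)
  seg 6: down by d3 = 18 → (-166/3, -527/5)
  seg 7: left by d4 = 18/5 → (-884/15, -527/5)
  seg 8: down by d7 = 455 → (-884/15, -2802/5)

d4 = 18/5
d5 = 91
d6 = 166/3
d7 = 455
endpoint = (-884/15, -2802/5)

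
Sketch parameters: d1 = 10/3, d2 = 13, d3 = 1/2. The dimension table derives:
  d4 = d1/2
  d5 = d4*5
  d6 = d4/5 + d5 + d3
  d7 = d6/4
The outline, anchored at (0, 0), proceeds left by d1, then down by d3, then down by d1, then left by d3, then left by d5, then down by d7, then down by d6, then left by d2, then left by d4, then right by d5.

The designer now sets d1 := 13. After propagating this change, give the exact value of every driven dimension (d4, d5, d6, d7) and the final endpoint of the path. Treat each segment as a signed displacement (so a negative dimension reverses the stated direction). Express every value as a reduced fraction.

Apply edit: d1 := 13
  d4 = d1/2 = 13/2
  d5 = d4*5 = 65/2
  d6 = d4/5 + d5 + d3 = 343/10
  d7 = d6/4 = 343/40
Walk from origin (0, 0):
  seg 1: left by d1 = 13 → (-13, 0)
  seg 2: down by d3 = 1/2 → (-13, -1/2)
  seg 3: down by d1 = 13 → (-13, -27/2)
  seg 4: left by d3 = 1/2 → (-27/2, -27/2)
  seg 5: left by d5 = 65/2 → (-46, -27/2)
  seg 6: down by d7 = 343/40 → (-46, -883/40)
  seg 7: down by d6 = 343/10 → (-46, -451/8)
  seg 8: left by d2 = 13 → (-59, -451/8)
  seg 9: left by d4 = 13/2 → (-131/2, -451/8)
  seg 10: right by d5 = 65/2 → (-33, -451/8)

d4 = 13/2
d5 = 65/2
d6 = 343/10
d7 = 343/40
endpoint = (-33, -451/8)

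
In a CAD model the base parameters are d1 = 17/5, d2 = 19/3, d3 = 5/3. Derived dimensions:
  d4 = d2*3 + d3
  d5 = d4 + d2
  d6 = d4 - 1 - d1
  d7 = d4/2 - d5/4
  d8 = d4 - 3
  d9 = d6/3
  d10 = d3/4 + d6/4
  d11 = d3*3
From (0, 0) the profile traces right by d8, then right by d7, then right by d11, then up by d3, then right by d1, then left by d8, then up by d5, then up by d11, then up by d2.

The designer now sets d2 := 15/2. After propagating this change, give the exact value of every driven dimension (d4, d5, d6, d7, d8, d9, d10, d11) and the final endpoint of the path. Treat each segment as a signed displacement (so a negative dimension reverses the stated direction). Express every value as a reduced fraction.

Apply edit: d2 := 15/2
  d4 = d2*3 + d3 = 145/6
  d5 = d4 + d2 = 95/3
  d6 = d4 - 1 - d1 = 593/30
  d7 = d4/2 - d5/4 = 25/6
  d8 = d4 - 3 = 127/6
  d9 = d6/3 = 593/90
  d10 = d3/4 + d6/4 = 643/120
  d11 = d3*3 = 5
Walk from origin (0, 0):
  seg 1: right by d8 = 127/6 → (127/6, 0)
  seg 2: right by d7 = 25/6 → (76/3, 0)
  seg 3: right by d11 = 5 → (91/3, 0)
  seg 4: up by d3 = 5/3 → (91/3, 5/3)
  seg 5: right by d1 = 17/5 → (506/15, 5/3)
  seg 6: left by d8 = 127/6 → (377/30, 5/3)
  seg 7: up by d5 = 95/3 → (377/30, 100/3)
  seg 8: up by d11 = 5 → (377/30, 115/3)
  seg 9: up by d2 = 15/2 → (377/30, 275/6)

d4 = 145/6
d5 = 95/3
d6 = 593/30
d7 = 25/6
d8 = 127/6
d9 = 593/90
d10 = 643/120
d11 = 5
endpoint = (377/30, 275/6)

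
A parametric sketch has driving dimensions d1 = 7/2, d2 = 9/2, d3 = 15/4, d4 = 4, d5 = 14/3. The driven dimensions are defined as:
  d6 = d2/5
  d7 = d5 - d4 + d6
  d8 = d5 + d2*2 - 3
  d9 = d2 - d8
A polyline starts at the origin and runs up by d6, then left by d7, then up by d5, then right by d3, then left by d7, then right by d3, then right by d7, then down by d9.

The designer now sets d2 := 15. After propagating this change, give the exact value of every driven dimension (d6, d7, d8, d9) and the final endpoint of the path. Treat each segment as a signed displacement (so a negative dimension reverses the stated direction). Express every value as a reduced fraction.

d6 = 3
d7 = 11/3
d8 = 95/3
d9 = -50/3
endpoint = (23/6, 73/3)

Apply edit: d2 := 15
  d6 = d2/5 = 3
  d7 = d5 - d4 + d6 = 11/3
  d8 = d5 + d2*2 - 3 = 95/3
  d9 = d2 - d8 = -50/3
Walk from origin (0, 0):
  seg 1: up by d6 = 3 → (0, 3)
  seg 2: left by d7 = 11/3 → (-11/3, 3)
  seg 3: up by d5 = 14/3 → (-11/3, 23/3)
  seg 4: right by d3 = 15/4 → (1/12, 23/3)
  seg 5: left by d7 = 11/3 → (-43/12, 23/3)
  seg 6: right by d3 = 15/4 → (1/6, 23/3)
  seg 7: right by d7 = 11/3 → (23/6, 23/3)
  seg 8: down by d9 = -50/3 → (23/6, 73/3)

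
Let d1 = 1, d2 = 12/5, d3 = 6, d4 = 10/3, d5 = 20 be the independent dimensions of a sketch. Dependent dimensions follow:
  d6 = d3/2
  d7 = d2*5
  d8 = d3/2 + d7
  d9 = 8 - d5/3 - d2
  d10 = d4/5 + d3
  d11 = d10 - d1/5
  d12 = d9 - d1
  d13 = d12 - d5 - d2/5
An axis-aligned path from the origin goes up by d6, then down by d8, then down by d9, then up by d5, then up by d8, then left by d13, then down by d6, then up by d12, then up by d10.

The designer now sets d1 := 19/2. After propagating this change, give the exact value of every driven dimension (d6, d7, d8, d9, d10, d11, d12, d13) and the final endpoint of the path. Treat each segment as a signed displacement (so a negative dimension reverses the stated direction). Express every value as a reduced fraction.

Apply edit: d1 := 19/2
  d6 = d3/2 = 3
  d7 = d2*5 = 12
  d8 = d3/2 + d7 = 15
  d9 = 8 - d5/3 - d2 = -16/15
  d10 = d4/5 + d3 = 20/3
  d11 = d10 - d1/5 = 143/30
  d12 = d9 - d1 = -317/30
  d13 = d12 - d5 - d2/5 = -4657/150
Walk from origin (0, 0):
  seg 1: up by d6 = 3 → (0, 3)
  seg 2: down by d8 = 15 → (0, -12)
  seg 3: down by d9 = -16/15 → (0, -164/15)
  seg 4: up by d5 = 20 → (0, 136/15)
  seg 5: up by d8 = 15 → (0, 361/15)
  seg 6: left by d13 = -4657/150 → (4657/150, 361/15)
  seg 7: down by d6 = 3 → (4657/150, 316/15)
  seg 8: up by d12 = -317/30 → (4657/150, 21/2)
  seg 9: up by d10 = 20/3 → (4657/150, 103/6)

d6 = 3
d7 = 12
d8 = 15
d9 = -16/15
d10 = 20/3
d11 = 143/30
d12 = -317/30
d13 = -4657/150
endpoint = (4657/150, 103/6)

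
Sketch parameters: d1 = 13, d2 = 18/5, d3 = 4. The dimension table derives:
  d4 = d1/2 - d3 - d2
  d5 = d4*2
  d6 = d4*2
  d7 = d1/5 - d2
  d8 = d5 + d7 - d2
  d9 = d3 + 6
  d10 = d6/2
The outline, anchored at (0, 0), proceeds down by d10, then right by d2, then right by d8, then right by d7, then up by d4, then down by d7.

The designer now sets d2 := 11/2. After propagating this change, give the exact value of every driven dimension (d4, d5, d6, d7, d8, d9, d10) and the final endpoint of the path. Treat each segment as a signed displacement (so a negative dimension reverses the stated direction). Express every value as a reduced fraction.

d4 = -3
d5 = -6
d6 = -6
d7 = -29/10
d8 = -72/5
d9 = 10
d10 = -3
endpoint = (-59/5, 29/10)

Apply edit: d2 := 11/2
  d4 = d1/2 - d3 - d2 = -3
  d5 = d4*2 = -6
  d6 = d4*2 = -6
  d7 = d1/5 - d2 = -29/10
  d8 = d5 + d7 - d2 = -72/5
  d9 = d3 + 6 = 10
  d10 = d6/2 = -3
Walk from origin (0, 0):
  seg 1: down by d10 = -3 → (0, 3)
  seg 2: right by d2 = 11/2 → (11/2, 3)
  seg 3: right by d8 = -72/5 → (-89/10, 3)
  seg 4: right by d7 = -29/10 → (-59/5, 3)
  seg 5: up by d4 = -3 → (-59/5, 0)
  seg 6: down by d7 = -29/10 → (-59/5, 29/10)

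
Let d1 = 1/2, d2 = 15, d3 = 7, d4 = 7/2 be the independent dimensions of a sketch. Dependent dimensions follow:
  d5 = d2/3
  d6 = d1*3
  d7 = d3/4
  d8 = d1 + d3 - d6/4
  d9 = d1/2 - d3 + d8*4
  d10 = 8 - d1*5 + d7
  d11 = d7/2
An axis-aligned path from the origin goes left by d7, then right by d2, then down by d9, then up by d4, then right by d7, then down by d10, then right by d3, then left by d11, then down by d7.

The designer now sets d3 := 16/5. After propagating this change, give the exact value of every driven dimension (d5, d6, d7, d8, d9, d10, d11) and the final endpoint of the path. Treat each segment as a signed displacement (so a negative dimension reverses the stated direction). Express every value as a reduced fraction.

d5 = 5
d6 = 3/2
d7 = 4/5
d8 = 133/40
d9 = 207/20
d10 = 63/10
d11 = 2/5
endpoint = (89/5, -279/20)

Apply edit: d3 := 16/5
  d5 = d2/3 = 5
  d6 = d1*3 = 3/2
  d7 = d3/4 = 4/5
  d8 = d1 + d3 - d6/4 = 133/40
  d9 = d1/2 - d3 + d8*4 = 207/20
  d10 = 8 - d1*5 + d7 = 63/10
  d11 = d7/2 = 2/5
Walk from origin (0, 0):
  seg 1: left by d7 = 4/5 → (-4/5, 0)
  seg 2: right by d2 = 15 → (71/5, 0)
  seg 3: down by d9 = 207/20 → (71/5, -207/20)
  seg 4: up by d4 = 7/2 → (71/5, -137/20)
  seg 5: right by d7 = 4/5 → (15, -137/20)
  seg 6: down by d10 = 63/10 → (15, -263/20)
  seg 7: right by d3 = 16/5 → (91/5, -263/20)
  seg 8: left by d11 = 2/5 → (89/5, -263/20)
  seg 9: down by d7 = 4/5 → (89/5, -279/20)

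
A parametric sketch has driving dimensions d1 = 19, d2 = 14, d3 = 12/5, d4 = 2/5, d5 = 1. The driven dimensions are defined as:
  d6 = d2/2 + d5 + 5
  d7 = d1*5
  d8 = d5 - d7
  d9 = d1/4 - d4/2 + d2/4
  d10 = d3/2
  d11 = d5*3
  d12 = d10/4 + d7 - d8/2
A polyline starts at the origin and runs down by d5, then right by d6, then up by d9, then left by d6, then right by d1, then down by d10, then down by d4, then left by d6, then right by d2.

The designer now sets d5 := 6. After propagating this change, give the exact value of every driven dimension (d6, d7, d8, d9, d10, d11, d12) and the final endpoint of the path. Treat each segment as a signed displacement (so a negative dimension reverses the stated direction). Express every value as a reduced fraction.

Apply edit: d5 := 6
  d6 = d2/2 + d5 + 5 = 18
  d7 = d1*5 = 95
  d8 = d5 - d7 = -89
  d9 = d1/4 - d4/2 + d2/4 = 161/20
  d10 = d3/2 = 6/5
  d11 = d5*3 = 18
  d12 = d10/4 + d7 - d8/2 = 699/5
Walk from origin (0, 0):
  seg 1: down by d5 = 6 → (0, -6)
  seg 2: right by d6 = 18 → (18, -6)
  seg 3: up by d9 = 161/20 → (18, 41/20)
  seg 4: left by d6 = 18 → (0, 41/20)
  seg 5: right by d1 = 19 → (19, 41/20)
  seg 6: down by d10 = 6/5 → (19, 17/20)
  seg 7: down by d4 = 2/5 → (19, 9/20)
  seg 8: left by d6 = 18 → (1, 9/20)
  seg 9: right by d2 = 14 → (15, 9/20)

d6 = 18
d7 = 95
d8 = -89
d9 = 161/20
d10 = 6/5
d11 = 18
d12 = 699/5
endpoint = (15, 9/20)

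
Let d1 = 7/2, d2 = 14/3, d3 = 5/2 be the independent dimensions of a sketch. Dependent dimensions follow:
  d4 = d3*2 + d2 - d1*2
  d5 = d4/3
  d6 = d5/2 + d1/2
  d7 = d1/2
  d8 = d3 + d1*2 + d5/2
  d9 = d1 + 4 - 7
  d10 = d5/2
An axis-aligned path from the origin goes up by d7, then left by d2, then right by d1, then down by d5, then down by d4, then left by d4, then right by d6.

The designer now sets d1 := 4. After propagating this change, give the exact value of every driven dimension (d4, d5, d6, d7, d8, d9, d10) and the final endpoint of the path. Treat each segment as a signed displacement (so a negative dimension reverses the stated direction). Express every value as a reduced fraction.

d4 = 5/3
d5 = 5/9
d6 = 41/18
d7 = 2
d8 = 97/9
d9 = 1
d10 = 5/18
endpoint = (-1/18, -2/9)

Apply edit: d1 := 4
  d4 = d3*2 + d2 - d1*2 = 5/3
  d5 = d4/3 = 5/9
  d6 = d5/2 + d1/2 = 41/18
  d7 = d1/2 = 2
  d8 = d3 + d1*2 + d5/2 = 97/9
  d9 = d1 + 4 - 7 = 1
  d10 = d5/2 = 5/18
Walk from origin (0, 0):
  seg 1: up by d7 = 2 → (0, 2)
  seg 2: left by d2 = 14/3 → (-14/3, 2)
  seg 3: right by d1 = 4 → (-2/3, 2)
  seg 4: down by d5 = 5/9 → (-2/3, 13/9)
  seg 5: down by d4 = 5/3 → (-2/3, -2/9)
  seg 6: left by d4 = 5/3 → (-7/3, -2/9)
  seg 7: right by d6 = 41/18 → (-1/18, -2/9)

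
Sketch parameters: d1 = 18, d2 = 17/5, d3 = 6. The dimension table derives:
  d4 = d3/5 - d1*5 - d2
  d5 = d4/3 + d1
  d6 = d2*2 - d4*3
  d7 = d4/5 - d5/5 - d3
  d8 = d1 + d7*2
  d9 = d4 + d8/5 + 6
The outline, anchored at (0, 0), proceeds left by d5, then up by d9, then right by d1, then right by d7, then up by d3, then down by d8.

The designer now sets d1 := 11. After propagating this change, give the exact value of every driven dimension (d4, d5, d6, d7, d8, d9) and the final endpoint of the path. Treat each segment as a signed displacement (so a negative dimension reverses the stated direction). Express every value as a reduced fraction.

d4 = -286/5
d5 = -121/15
d6 = 892/5
d7 = -1187/75
d8 = -1549/75
d9 = -20749/375
endpoint = (81/25, -10754/375)

Apply edit: d1 := 11
  d4 = d3/5 - d1*5 - d2 = -286/5
  d5 = d4/3 + d1 = -121/15
  d6 = d2*2 - d4*3 = 892/5
  d7 = d4/5 - d5/5 - d3 = -1187/75
  d8 = d1 + d7*2 = -1549/75
  d9 = d4 + d8/5 + 6 = -20749/375
Walk from origin (0, 0):
  seg 1: left by d5 = -121/15 → (121/15, 0)
  seg 2: up by d9 = -20749/375 → (121/15, -20749/375)
  seg 3: right by d1 = 11 → (286/15, -20749/375)
  seg 4: right by d7 = -1187/75 → (81/25, -20749/375)
  seg 5: up by d3 = 6 → (81/25, -18499/375)
  seg 6: down by d8 = -1549/75 → (81/25, -10754/375)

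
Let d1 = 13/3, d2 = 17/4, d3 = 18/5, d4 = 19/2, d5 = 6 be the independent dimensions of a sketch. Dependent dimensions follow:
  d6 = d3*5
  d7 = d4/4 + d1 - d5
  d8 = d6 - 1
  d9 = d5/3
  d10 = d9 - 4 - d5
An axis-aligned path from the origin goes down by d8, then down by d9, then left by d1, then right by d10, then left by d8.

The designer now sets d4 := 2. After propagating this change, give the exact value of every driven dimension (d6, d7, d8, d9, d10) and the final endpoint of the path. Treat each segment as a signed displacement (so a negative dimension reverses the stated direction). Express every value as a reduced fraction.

d6 = 18
d7 = -7/6
d8 = 17
d9 = 2
d10 = -8
endpoint = (-88/3, -19)

Apply edit: d4 := 2
  d6 = d3*5 = 18
  d7 = d4/4 + d1 - d5 = -7/6
  d8 = d6 - 1 = 17
  d9 = d5/3 = 2
  d10 = d9 - 4 - d5 = -8
Walk from origin (0, 0):
  seg 1: down by d8 = 17 → (0, -17)
  seg 2: down by d9 = 2 → (0, -19)
  seg 3: left by d1 = 13/3 → (-13/3, -19)
  seg 4: right by d10 = -8 → (-37/3, -19)
  seg 5: left by d8 = 17 → (-88/3, -19)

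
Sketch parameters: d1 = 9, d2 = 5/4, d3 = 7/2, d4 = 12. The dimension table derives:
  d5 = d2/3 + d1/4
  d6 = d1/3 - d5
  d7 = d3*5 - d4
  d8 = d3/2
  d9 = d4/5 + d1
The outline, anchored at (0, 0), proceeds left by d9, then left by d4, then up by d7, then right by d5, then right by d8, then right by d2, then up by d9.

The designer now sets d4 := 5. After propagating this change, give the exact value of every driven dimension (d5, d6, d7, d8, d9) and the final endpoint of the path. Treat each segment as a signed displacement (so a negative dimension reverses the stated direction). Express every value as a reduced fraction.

d5 = 8/3
d6 = 1/3
d7 = 25/2
d8 = 7/4
d9 = 10
endpoint = (-28/3, 45/2)

Apply edit: d4 := 5
  d5 = d2/3 + d1/4 = 8/3
  d6 = d1/3 - d5 = 1/3
  d7 = d3*5 - d4 = 25/2
  d8 = d3/2 = 7/4
  d9 = d4/5 + d1 = 10
Walk from origin (0, 0):
  seg 1: left by d9 = 10 → (-10, 0)
  seg 2: left by d4 = 5 → (-15, 0)
  seg 3: up by d7 = 25/2 → (-15, 25/2)
  seg 4: right by d5 = 8/3 → (-37/3, 25/2)
  seg 5: right by d8 = 7/4 → (-127/12, 25/2)
  seg 6: right by d2 = 5/4 → (-28/3, 25/2)
  seg 7: up by d9 = 10 → (-28/3, 45/2)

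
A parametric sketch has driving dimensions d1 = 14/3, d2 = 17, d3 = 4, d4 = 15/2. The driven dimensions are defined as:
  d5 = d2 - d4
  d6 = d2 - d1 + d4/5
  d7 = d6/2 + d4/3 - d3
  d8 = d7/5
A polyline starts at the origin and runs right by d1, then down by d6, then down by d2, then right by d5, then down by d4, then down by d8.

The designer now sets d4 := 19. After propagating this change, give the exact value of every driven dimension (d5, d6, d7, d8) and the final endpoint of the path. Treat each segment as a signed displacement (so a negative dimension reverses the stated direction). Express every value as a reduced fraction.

d5 = -2
d6 = 242/15
d7 = 52/5
d8 = 52/25
endpoint = (8/3, -4066/75)

Apply edit: d4 := 19
  d5 = d2 - d4 = -2
  d6 = d2 - d1 + d4/5 = 242/15
  d7 = d6/2 + d4/3 - d3 = 52/5
  d8 = d7/5 = 52/25
Walk from origin (0, 0):
  seg 1: right by d1 = 14/3 → (14/3, 0)
  seg 2: down by d6 = 242/15 → (14/3, -242/15)
  seg 3: down by d2 = 17 → (14/3, -497/15)
  seg 4: right by d5 = -2 → (8/3, -497/15)
  seg 5: down by d4 = 19 → (8/3, -782/15)
  seg 6: down by d8 = 52/25 → (8/3, -4066/75)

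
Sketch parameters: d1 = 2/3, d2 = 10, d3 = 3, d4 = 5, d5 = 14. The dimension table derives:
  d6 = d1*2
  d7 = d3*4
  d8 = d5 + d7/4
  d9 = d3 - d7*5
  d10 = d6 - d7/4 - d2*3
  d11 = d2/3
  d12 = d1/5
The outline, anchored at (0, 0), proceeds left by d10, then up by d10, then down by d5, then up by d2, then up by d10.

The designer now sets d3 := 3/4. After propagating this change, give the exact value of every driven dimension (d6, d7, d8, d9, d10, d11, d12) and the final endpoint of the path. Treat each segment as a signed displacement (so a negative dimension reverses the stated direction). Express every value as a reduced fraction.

Apply edit: d3 := 3/4
  d6 = d1*2 = 4/3
  d7 = d3*4 = 3
  d8 = d5 + d7/4 = 59/4
  d9 = d3 - d7*5 = -57/4
  d10 = d6 - d7/4 - d2*3 = -353/12
  d11 = d2/3 = 10/3
  d12 = d1/5 = 2/15
Walk from origin (0, 0):
  seg 1: left by d10 = -353/12 → (353/12, 0)
  seg 2: up by d10 = -353/12 → (353/12, -353/12)
  seg 3: down by d5 = 14 → (353/12, -521/12)
  seg 4: up by d2 = 10 → (353/12, -401/12)
  seg 5: up by d10 = -353/12 → (353/12, -377/6)

d6 = 4/3
d7 = 3
d8 = 59/4
d9 = -57/4
d10 = -353/12
d11 = 10/3
d12 = 2/15
endpoint = (353/12, -377/6)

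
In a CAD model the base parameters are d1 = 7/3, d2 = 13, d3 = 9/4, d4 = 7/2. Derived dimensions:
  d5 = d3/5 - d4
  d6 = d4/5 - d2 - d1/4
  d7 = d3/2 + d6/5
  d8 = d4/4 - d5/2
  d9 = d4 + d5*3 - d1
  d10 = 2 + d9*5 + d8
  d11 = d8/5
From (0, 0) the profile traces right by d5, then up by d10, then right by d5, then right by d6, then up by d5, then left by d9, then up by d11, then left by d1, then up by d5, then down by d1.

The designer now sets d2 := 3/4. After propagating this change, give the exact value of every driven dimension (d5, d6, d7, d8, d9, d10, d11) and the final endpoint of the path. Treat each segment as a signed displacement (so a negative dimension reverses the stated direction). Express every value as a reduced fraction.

d5 = -61/20
d6 = -19/30
d7 = 599/600
d8 = 12/5
d9 = -479/60
d10 = -2131/60
d11 = 12/25
endpoint = (-13/12, -4347/100)

Apply edit: d2 := 3/4
  d5 = d3/5 - d4 = -61/20
  d6 = d4/5 - d2 - d1/4 = -19/30
  d7 = d3/2 + d6/5 = 599/600
  d8 = d4/4 - d5/2 = 12/5
  d9 = d4 + d5*3 - d1 = -479/60
  d10 = 2 + d9*5 + d8 = -2131/60
  d11 = d8/5 = 12/25
Walk from origin (0, 0):
  seg 1: right by d5 = -61/20 → (-61/20, 0)
  seg 2: up by d10 = -2131/60 → (-61/20, -2131/60)
  seg 3: right by d5 = -61/20 → (-61/10, -2131/60)
  seg 4: right by d6 = -19/30 → (-101/15, -2131/60)
  seg 5: up by d5 = -61/20 → (-101/15, -1157/30)
  seg 6: left by d9 = -479/60 → (5/4, -1157/30)
  seg 7: up by d11 = 12/25 → (5/4, -5713/150)
  seg 8: left by d1 = 7/3 → (-13/12, -5713/150)
  seg 9: up by d5 = -61/20 → (-13/12, -12341/300)
  seg 10: down by d1 = 7/3 → (-13/12, -4347/100)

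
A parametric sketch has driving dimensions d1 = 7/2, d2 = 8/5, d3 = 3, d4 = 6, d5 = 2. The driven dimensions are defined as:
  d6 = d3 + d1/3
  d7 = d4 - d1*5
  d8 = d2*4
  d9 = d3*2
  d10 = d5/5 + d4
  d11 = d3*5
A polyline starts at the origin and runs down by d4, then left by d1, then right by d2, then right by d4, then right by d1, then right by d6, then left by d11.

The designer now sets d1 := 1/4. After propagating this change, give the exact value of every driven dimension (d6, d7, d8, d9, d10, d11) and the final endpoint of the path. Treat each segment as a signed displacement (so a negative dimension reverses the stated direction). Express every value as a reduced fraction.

d6 = 37/12
d7 = 19/4
d8 = 32/5
d9 = 6
d10 = 32/5
d11 = 15
endpoint = (-259/60, -6)

Apply edit: d1 := 1/4
  d6 = d3 + d1/3 = 37/12
  d7 = d4 - d1*5 = 19/4
  d8 = d2*4 = 32/5
  d9 = d3*2 = 6
  d10 = d5/5 + d4 = 32/5
  d11 = d3*5 = 15
Walk from origin (0, 0):
  seg 1: down by d4 = 6 → (0, -6)
  seg 2: left by d1 = 1/4 → (-1/4, -6)
  seg 3: right by d2 = 8/5 → (27/20, -6)
  seg 4: right by d4 = 6 → (147/20, -6)
  seg 5: right by d1 = 1/4 → (38/5, -6)
  seg 6: right by d6 = 37/12 → (641/60, -6)
  seg 7: left by d11 = 15 → (-259/60, -6)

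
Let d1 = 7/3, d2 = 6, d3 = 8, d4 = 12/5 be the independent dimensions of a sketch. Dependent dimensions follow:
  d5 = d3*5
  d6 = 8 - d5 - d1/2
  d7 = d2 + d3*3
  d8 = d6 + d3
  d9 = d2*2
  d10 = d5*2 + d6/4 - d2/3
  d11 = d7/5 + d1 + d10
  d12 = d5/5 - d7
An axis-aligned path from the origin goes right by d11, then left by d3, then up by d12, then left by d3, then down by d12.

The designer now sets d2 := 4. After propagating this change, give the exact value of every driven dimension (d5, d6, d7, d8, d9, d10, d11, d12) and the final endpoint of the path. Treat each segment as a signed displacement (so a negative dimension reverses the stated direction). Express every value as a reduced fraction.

d5 = 40
d6 = -199/6
d7 = 28
d8 = -151/6
d9 = 8
d10 = 563/8
d11 = 9397/120
d12 = -20
endpoint = (7477/120, 0)

Apply edit: d2 := 4
  d5 = d3*5 = 40
  d6 = 8 - d5 - d1/2 = -199/6
  d7 = d2 + d3*3 = 28
  d8 = d6 + d3 = -151/6
  d9 = d2*2 = 8
  d10 = d5*2 + d6/4 - d2/3 = 563/8
  d11 = d7/5 + d1 + d10 = 9397/120
  d12 = d5/5 - d7 = -20
Walk from origin (0, 0):
  seg 1: right by d11 = 9397/120 → (9397/120, 0)
  seg 2: left by d3 = 8 → (8437/120, 0)
  seg 3: up by d12 = -20 → (8437/120, -20)
  seg 4: left by d3 = 8 → (7477/120, -20)
  seg 5: down by d12 = -20 → (7477/120, 0)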